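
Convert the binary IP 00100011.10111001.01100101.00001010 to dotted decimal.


00100011 = 35
10111001 = 185
01100101 = 101
00001010 = 10
IP: 35.185.101.10


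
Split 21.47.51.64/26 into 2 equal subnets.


New prefix = 26 + 1 = 27
Each subnet has 32 addresses
  21.47.51.64/27
  21.47.51.96/27
Subnets: 21.47.51.64/27, 21.47.51.96/27


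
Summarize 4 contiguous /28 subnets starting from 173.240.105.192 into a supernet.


Original prefix: /28
Number of subnets: 4 = 2^2
New prefix = 28 - 2 = 26
Supernet: 173.240.105.192/26


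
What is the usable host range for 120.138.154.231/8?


Network: 120.0.0.0
Broadcast: 120.255.255.255
First usable = network + 1
Last usable = broadcast - 1
Range: 120.0.0.1 to 120.255.255.254


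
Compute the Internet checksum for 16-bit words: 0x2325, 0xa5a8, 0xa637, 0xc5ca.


Sum all words (with carry folding):
+ 0x2325 = 0x2325
+ 0xa5a8 = 0xc8cd
+ 0xa637 = 0x6f05
+ 0xc5ca = 0x34d0
One's complement: ~0x34d0
Checksum = 0xcb2f


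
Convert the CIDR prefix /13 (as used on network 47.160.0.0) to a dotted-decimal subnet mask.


/13 means 13 network bits, 19 host bits
Binary: 11111111111110000000000000000000
Mask: 255.248.0.0


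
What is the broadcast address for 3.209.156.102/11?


Network: 3.192.0.0/11
Host bits = 21
Set all host bits to 1:
Broadcast: 3.223.255.255


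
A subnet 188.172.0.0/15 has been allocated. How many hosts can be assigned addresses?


Host bits = 32 - 15 = 17
Total addresses = 2^17 = 131072
Usable = total - 2 (network and broadcast)
Usable hosts: 131070


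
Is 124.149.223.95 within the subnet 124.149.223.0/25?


Subnet network: 124.149.223.0
Test IP AND mask: 124.149.223.0
Yes, 124.149.223.95 is in 124.149.223.0/25


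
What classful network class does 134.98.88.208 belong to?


First octet: 134
Binary: 10000110
10xxxxxx -> Class B (128-191)
Class B, default mask 255.255.0.0 (/16)


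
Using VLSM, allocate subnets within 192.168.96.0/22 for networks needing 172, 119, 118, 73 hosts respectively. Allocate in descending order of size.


172 hosts -> /24 (254 usable): 192.168.96.0/24
119 hosts -> /25 (126 usable): 192.168.97.0/25
118 hosts -> /25 (126 usable): 192.168.97.128/25
73 hosts -> /25 (126 usable): 192.168.98.0/25
Allocation: 192.168.96.0/24 (172 hosts, 254 usable); 192.168.97.0/25 (119 hosts, 126 usable); 192.168.97.128/25 (118 hosts, 126 usable); 192.168.98.0/25 (73 hosts, 126 usable)


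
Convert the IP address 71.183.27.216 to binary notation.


71 = 01000111
183 = 10110111
27 = 00011011
216 = 11011000
Binary: 01000111.10110111.00011011.11011000


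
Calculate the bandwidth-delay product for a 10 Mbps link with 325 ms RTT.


BDP = bandwidth * RTT
= 10 Mbps * 325 ms
= 10 * 1e6 * 325 / 1000 bits
= 3250000 bits
= 406250 bytes
= 396.7285 KB
BDP = 3250000 bits (406250 bytes)


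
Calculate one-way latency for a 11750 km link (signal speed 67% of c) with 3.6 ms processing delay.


Speed = 0.67 * 3e5 km/s = 201000 km/s
Propagation delay = 11750 / 201000 = 0.0585 s = 58.4577 ms
Processing delay = 3.6 ms
Total one-way latency = 62.0577 ms


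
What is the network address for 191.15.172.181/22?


IP:   10111111.00001111.10101100.10110101
Mask: 11111111.11111111.11111100.00000000
AND operation:
Net:  10111111.00001111.10101100.00000000
Network: 191.15.172.0/22


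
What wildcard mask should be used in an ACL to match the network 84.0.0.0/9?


Subnet mask: 255.128.0.0
Wildcard = 255.255.255.255 - subnet mask
255 - 255 = 0
255 - 128 = 127
255 - 0 = 255
255 - 0 = 255
Wildcard: 0.127.255.255


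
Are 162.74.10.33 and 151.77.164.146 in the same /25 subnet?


Mask: 255.255.255.128
162.74.10.33 AND mask = 162.74.10.0
151.77.164.146 AND mask = 151.77.164.128
No, different subnets (162.74.10.0 vs 151.77.164.128)


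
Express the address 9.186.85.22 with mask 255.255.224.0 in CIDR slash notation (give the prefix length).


Binary: 11111111.11111111.11100000.00000000
Count leading 1s
Prefix: /19


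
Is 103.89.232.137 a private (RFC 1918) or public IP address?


RFC 1918 private ranges:
  10.0.0.0/8 (10.0.0.0 - 10.255.255.255)
  172.16.0.0/12 (172.16.0.0 - 172.31.255.255)
  192.168.0.0/16 (192.168.0.0 - 192.168.255.255)
Public (not in any RFC 1918 range)


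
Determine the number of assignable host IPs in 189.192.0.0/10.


Host bits = 32 - 10 = 22
Total addresses = 2^22 = 4194304
Usable = total - 2 (network and broadcast)
Usable hosts: 4194302


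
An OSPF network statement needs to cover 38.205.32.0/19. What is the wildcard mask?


Subnet mask: 255.255.224.0
Wildcard = 255.255.255.255 - subnet mask
255 - 255 = 0
255 - 255 = 0
255 - 224 = 31
255 - 0 = 255
Wildcard: 0.0.31.255


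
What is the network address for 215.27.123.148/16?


IP:   11010111.00011011.01111011.10010100
Mask: 11111111.11111111.00000000.00000000
AND operation:
Net:  11010111.00011011.00000000.00000000
Network: 215.27.0.0/16


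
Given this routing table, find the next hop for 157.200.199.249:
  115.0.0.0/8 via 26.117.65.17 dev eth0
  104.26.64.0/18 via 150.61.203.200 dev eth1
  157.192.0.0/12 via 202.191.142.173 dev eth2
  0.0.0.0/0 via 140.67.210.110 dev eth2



Longest prefix match for 157.200.199.249:
  /8 115.0.0.0: no
  /18 104.26.64.0: no
  /12 157.192.0.0: MATCH
  /0 0.0.0.0: MATCH
Selected: next-hop 202.191.142.173 via eth2 (matched /12)


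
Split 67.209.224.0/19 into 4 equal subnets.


New prefix = 19 + 2 = 21
Each subnet has 2048 addresses
  67.209.224.0/21
  67.209.232.0/21
  67.209.240.0/21
  67.209.248.0/21
Subnets: 67.209.224.0/21, 67.209.232.0/21, 67.209.240.0/21, 67.209.248.0/21


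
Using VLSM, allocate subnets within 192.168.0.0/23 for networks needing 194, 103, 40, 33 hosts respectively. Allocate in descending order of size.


194 hosts -> /24 (254 usable): 192.168.0.0/24
103 hosts -> /25 (126 usable): 192.168.1.0/25
40 hosts -> /26 (62 usable): 192.168.1.128/26
33 hosts -> /26 (62 usable): 192.168.1.192/26
Allocation: 192.168.0.0/24 (194 hosts, 254 usable); 192.168.1.0/25 (103 hosts, 126 usable); 192.168.1.128/26 (40 hosts, 62 usable); 192.168.1.192/26 (33 hosts, 62 usable)


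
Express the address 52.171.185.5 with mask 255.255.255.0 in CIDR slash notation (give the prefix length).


Binary: 11111111.11111111.11111111.00000000
Count leading 1s
Prefix: /24


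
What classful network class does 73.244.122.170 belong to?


First octet: 73
Binary: 01001001
0xxxxxxx -> Class A (1-126)
Class A, default mask 255.0.0.0 (/8)


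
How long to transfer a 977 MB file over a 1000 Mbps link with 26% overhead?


Effective throughput = 1000 * (1 - 26/100) = 740 Mbps
File size in Mb = 977 * 8 = 7816 Mb
Time = 7816 / 740
Time = 10.5622 seconds


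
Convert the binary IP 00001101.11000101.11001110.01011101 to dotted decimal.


00001101 = 13
11000101 = 197
11001110 = 206
01011101 = 93
IP: 13.197.206.93


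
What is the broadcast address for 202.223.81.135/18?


Network: 202.223.64.0/18
Host bits = 14
Set all host bits to 1:
Broadcast: 202.223.127.255


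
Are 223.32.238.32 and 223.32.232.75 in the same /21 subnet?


Mask: 255.255.248.0
223.32.238.32 AND mask = 223.32.232.0
223.32.232.75 AND mask = 223.32.232.0
Yes, same subnet (223.32.232.0)


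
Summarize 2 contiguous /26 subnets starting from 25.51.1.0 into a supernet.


Original prefix: /26
Number of subnets: 2 = 2^1
New prefix = 26 - 1 = 25
Supernet: 25.51.1.0/25


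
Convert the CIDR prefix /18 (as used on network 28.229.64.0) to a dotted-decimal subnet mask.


/18 means 18 network bits, 14 host bits
Binary: 11111111111111111100000000000000
Mask: 255.255.192.0


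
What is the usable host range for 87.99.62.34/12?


Network: 87.96.0.0
Broadcast: 87.111.255.255
First usable = network + 1
Last usable = broadcast - 1
Range: 87.96.0.1 to 87.111.255.254


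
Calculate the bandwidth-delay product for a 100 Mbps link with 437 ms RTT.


BDP = bandwidth * RTT
= 100 Mbps * 437 ms
= 100 * 1e6 * 437 / 1000 bits
= 43700000 bits
= 5462500 bytes
= 5334.4727 KB
BDP = 43700000 bits (5462500 bytes)


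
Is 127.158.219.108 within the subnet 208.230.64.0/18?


Subnet network: 208.230.64.0
Test IP AND mask: 127.158.192.0
No, 127.158.219.108 is not in 208.230.64.0/18


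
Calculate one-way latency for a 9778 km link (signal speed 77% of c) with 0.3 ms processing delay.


Speed = 0.77 * 3e5 km/s = 231000 km/s
Propagation delay = 9778 / 231000 = 0.0423 s = 42.329 ms
Processing delay = 0.3 ms
Total one-way latency = 42.629 ms


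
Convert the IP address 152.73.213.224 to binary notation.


152 = 10011000
73 = 01001001
213 = 11010101
224 = 11100000
Binary: 10011000.01001001.11010101.11100000


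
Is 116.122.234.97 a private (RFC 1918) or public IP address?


RFC 1918 private ranges:
  10.0.0.0/8 (10.0.0.0 - 10.255.255.255)
  172.16.0.0/12 (172.16.0.0 - 172.31.255.255)
  192.168.0.0/16 (192.168.0.0 - 192.168.255.255)
Public (not in any RFC 1918 range)


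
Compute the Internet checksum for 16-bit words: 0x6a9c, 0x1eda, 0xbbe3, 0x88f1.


Sum all words (with carry folding):
+ 0x6a9c = 0x6a9c
+ 0x1eda = 0x8976
+ 0xbbe3 = 0x455a
+ 0x88f1 = 0xce4b
One's complement: ~0xce4b
Checksum = 0x31b4


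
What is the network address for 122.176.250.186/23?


IP:   01111010.10110000.11111010.10111010
Mask: 11111111.11111111.11111110.00000000
AND operation:
Net:  01111010.10110000.11111010.00000000
Network: 122.176.250.0/23


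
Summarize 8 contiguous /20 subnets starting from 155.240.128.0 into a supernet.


Original prefix: /20
Number of subnets: 8 = 2^3
New prefix = 20 - 3 = 17
Supernet: 155.240.128.0/17


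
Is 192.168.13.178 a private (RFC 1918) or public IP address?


RFC 1918 private ranges:
  10.0.0.0/8 (10.0.0.0 - 10.255.255.255)
  172.16.0.0/12 (172.16.0.0 - 172.31.255.255)
  192.168.0.0/16 (192.168.0.0 - 192.168.255.255)
Private (in 192.168.0.0/16)


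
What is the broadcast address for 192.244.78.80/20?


Network: 192.244.64.0/20
Host bits = 12
Set all host bits to 1:
Broadcast: 192.244.79.255


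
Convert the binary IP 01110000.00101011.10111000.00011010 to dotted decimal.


01110000 = 112
00101011 = 43
10111000 = 184
00011010 = 26
IP: 112.43.184.26


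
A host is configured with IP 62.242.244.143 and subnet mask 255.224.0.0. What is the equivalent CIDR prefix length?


Binary: 11111111.11100000.00000000.00000000
Count leading 1s
Prefix: /11


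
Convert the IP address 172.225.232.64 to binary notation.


172 = 10101100
225 = 11100001
232 = 11101000
64 = 01000000
Binary: 10101100.11100001.11101000.01000000


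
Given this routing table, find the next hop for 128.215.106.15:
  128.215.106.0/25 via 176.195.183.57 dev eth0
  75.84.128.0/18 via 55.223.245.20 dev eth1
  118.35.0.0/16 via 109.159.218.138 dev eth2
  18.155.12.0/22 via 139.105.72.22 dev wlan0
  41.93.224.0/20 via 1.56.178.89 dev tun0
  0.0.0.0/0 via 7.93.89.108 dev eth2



Longest prefix match for 128.215.106.15:
  /25 128.215.106.0: MATCH
  /18 75.84.128.0: no
  /16 118.35.0.0: no
  /22 18.155.12.0: no
  /20 41.93.224.0: no
  /0 0.0.0.0: MATCH
Selected: next-hop 176.195.183.57 via eth0 (matched /25)


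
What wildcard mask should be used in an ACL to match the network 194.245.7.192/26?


Subnet mask: 255.255.255.192
Wildcard = 255.255.255.255 - subnet mask
255 - 255 = 0
255 - 255 = 0
255 - 255 = 0
255 - 192 = 63
Wildcard: 0.0.0.63


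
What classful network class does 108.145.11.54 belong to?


First octet: 108
Binary: 01101100
0xxxxxxx -> Class A (1-126)
Class A, default mask 255.0.0.0 (/8)


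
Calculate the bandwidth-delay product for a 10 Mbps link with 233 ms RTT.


BDP = bandwidth * RTT
= 10 Mbps * 233 ms
= 10 * 1e6 * 233 / 1000 bits
= 2330000 bits
= 291250 bytes
= 284.4238 KB
BDP = 2330000 bits (291250 bytes)


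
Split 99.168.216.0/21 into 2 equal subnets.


New prefix = 21 + 1 = 22
Each subnet has 1024 addresses
  99.168.216.0/22
  99.168.220.0/22
Subnets: 99.168.216.0/22, 99.168.220.0/22


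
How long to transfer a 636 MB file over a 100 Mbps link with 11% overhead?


Effective throughput = 100 * (1 - 11/100) = 89 Mbps
File size in Mb = 636 * 8 = 5088 Mb
Time = 5088 / 89
Time = 57.1685 seconds


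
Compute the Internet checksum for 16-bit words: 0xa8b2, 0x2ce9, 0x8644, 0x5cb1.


Sum all words (with carry folding):
+ 0xa8b2 = 0xa8b2
+ 0x2ce9 = 0xd59b
+ 0x8644 = 0x5be0
+ 0x5cb1 = 0xb891
One's complement: ~0xb891
Checksum = 0x476e


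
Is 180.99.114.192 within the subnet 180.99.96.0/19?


Subnet network: 180.99.96.0
Test IP AND mask: 180.99.96.0
Yes, 180.99.114.192 is in 180.99.96.0/19


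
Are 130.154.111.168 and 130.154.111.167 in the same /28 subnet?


Mask: 255.255.255.240
130.154.111.168 AND mask = 130.154.111.160
130.154.111.167 AND mask = 130.154.111.160
Yes, same subnet (130.154.111.160)


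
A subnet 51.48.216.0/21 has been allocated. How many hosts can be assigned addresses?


Host bits = 32 - 21 = 11
Total addresses = 2^11 = 2048
Usable = total - 2 (network and broadcast)
Usable hosts: 2046


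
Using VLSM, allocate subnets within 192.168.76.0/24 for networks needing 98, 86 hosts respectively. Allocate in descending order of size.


98 hosts -> /25 (126 usable): 192.168.76.0/25
86 hosts -> /25 (126 usable): 192.168.76.128/25
Allocation: 192.168.76.0/25 (98 hosts, 126 usable); 192.168.76.128/25 (86 hosts, 126 usable)


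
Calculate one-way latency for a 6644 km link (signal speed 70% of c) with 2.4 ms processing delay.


Speed = 0.7 * 3e5 km/s = 210000 km/s
Propagation delay = 6644 / 210000 = 0.0316 s = 31.6381 ms
Processing delay = 2.4 ms
Total one-way latency = 34.0381 ms


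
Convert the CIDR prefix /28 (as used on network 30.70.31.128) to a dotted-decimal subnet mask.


/28 means 28 network bits, 4 host bits
Binary: 11111111111111111111111111110000
Mask: 255.255.255.240


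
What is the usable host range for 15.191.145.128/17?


Network: 15.191.128.0
Broadcast: 15.191.255.255
First usable = network + 1
Last usable = broadcast - 1
Range: 15.191.128.1 to 15.191.255.254


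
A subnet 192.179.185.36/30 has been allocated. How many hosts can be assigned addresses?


Host bits = 32 - 30 = 2
Total addresses = 2^2 = 4
Usable = total - 2 (network and broadcast)
Usable hosts: 2


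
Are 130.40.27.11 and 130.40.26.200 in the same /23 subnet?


Mask: 255.255.254.0
130.40.27.11 AND mask = 130.40.26.0
130.40.26.200 AND mask = 130.40.26.0
Yes, same subnet (130.40.26.0)


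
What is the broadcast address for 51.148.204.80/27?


Network: 51.148.204.64/27
Host bits = 5
Set all host bits to 1:
Broadcast: 51.148.204.95


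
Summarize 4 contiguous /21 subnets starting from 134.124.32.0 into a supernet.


Original prefix: /21
Number of subnets: 4 = 2^2
New prefix = 21 - 2 = 19
Supernet: 134.124.32.0/19


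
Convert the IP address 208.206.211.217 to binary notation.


208 = 11010000
206 = 11001110
211 = 11010011
217 = 11011001
Binary: 11010000.11001110.11010011.11011001


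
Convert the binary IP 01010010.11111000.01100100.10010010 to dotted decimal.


01010010 = 82
11111000 = 248
01100100 = 100
10010010 = 146
IP: 82.248.100.146


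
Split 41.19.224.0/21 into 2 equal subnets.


New prefix = 21 + 1 = 22
Each subnet has 1024 addresses
  41.19.224.0/22
  41.19.228.0/22
Subnets: 41.19.224.0/22, 41.19.228.0/22


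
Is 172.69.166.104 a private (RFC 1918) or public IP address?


RFC 1918 private ranges:
  10.0.0.0/8 (10.0.0.0 - 10.255.255.255)
  172.16.0.0/12 (172.16.0.0 - 172.31.255.255)
  192.168.0.0/16 (192.168.0.0 - 192.168.255.255)
Public (not in any RFC 1918 range)


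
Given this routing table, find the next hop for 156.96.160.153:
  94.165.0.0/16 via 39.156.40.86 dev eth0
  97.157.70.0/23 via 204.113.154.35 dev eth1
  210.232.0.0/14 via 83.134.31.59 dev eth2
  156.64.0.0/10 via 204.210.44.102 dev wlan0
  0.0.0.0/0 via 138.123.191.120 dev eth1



Longest prefix match for 156.96.160.153:
  /16 94.165.0.0: no
  /23 97.157.70.0: no
  /14 210.232.0.0: no
  /10 156.64.0.0: MATCH
  /0 0.0.0.0: MATCH
Selected: next-hop 204.210.44.102 via wlan0 (matched /10)


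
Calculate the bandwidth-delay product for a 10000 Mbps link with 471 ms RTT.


BDP = bandwidth * RTT
= 10000 Mbps * 471 ms
= 10000 * 1e6 * 471 / 1000 bits
= 4710000000 bits
= 588750000 bytes
= 574951.1719 KB
BDP = 4710000000 bits (588750000 bytes)


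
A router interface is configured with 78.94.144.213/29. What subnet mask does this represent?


/29 means 29 network bits, 3 host bits
Binary: 11111111111111111111111111111000
Mask: 255.255.255.248


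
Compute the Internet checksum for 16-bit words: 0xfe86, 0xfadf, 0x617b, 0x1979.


Sum all words (with carry folding):
+ 0xfe86 = 0xfe86
+ 0xfadf = 0xf966
+ 0x617b = 0x5ae2
+ 0x1979 = 0x745b
One's complement: ~0x745b
Checksum = 0x8ba4


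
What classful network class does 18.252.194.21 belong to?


First octet: 18
Binary: 00010010
0xxxxxxx -> Class A (1-126)
Class A, default mask 255.0.0.0 (/8)


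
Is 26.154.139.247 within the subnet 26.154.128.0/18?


Subnet network: 26.154.128.0
Test IP AND mask: 26.154.128.0
Yes, 26.154.139.247 is in 26.154.128.0/18


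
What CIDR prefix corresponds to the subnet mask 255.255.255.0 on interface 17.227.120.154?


Binary: 11111111.11111111.11111111.00000000
Count leading 1s
Prefix: /24


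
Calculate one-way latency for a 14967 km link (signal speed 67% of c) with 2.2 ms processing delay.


Speed = 0.67 * 3e5 km/s = 201000 km/s
Propagation delay = 14967 / 201000 = 0.0745 s = 74.4627 ms
Processing delay = 2.2 ms
Total one-way latency = 76.6627 ms


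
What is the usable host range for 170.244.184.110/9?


Network: 170.128.0.0
Broadcast: 170.255.255.255
First usable = network + 1
Last usable = broadcast - 1
Range: 170.128.0.1 to 170.255.255.254


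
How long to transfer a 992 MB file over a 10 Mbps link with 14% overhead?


Effective throughput = 10 * (1 - 14/100) = 8.6 Mbps
File size in Mb = 992 * 8 = 7936 Mb
Time = 7936 / 8.6
Time = 922.7907 seconds


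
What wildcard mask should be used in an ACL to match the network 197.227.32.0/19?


Subnet mask: 255.255.224.0
Wildcard = 255.255.255.255 - subnet mask
255 - 255 = 0
255 - 255 = 0
255 - 224 = 31
255 - 0 = 255
Wildcard: 0.0.31.255


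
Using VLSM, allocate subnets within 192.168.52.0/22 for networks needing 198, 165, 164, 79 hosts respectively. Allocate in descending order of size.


198 hosts -> /24 (254 usable): 192.168.52.0/24
165 hosts -> /24 (254 usable): 192.168.53.0/24
164 hosts -> /24 (254 usable): 192.168.54.0/24
79 hosts -> /25 (126 usable): 192.168.55.0/25
Allocation: 192.168.52.0/24 (198 hosts, 254 usable); 192.168.53.0/24 (165 hosts, 254 usable); 192.168.54.0/24 (164 hosts, 254 usable); 192.168.55.0/25 (79 hosts, 126 usable)


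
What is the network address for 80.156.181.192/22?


IP:   01010000.10011100.10110101.11000000
Mask: 11111111.11111111.11111100.00000000
AND operation:
Net:  01010000.10011100.10110100.00000000
Network: 80.156.180.0/22


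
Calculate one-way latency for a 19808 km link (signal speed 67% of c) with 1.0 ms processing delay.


Speed = 0.67 * 3e5 km/s = 201000 km/s
Propagation delay = 19808 / 201000 = 0.0985 s = 98.5473 ms
Processing delay = 1.0 ms
Total one-way latency = 99.5473 ms


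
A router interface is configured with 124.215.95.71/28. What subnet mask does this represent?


/28 means 28 network bits, 4 host bits
Binary: 11111111111111111111111111110000
Mask: 255.255.255.240


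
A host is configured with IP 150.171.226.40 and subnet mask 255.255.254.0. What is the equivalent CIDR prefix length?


Binary: 11111111.11111111.11111110.00000000
Count leading 1s
Prefix: /23


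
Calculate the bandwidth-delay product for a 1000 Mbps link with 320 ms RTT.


BDP = bandwidth * RTT
= 1000 Mbps * 320 ms
= 1000 * 1e6 * 320 / 1000 bits
= 320000000 bits
= 40000000 bytes
= 39062.5 KB
BDP = 320000000 bits (40000000 bytes)


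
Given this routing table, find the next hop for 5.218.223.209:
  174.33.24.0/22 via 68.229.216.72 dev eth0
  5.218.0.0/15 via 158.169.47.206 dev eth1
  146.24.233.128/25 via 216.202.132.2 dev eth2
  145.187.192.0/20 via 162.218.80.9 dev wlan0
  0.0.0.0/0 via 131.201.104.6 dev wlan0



Longest prefix match for 5.218.223.209:
  /22 174.33.24.0: no
  /15 5.218.0.0: MATCH
  /25 146.24.233.128: no
  /20 145.187.192.0: no
  /0 0.0.0.0: MATCH
Selected: next-hop 158.169.47.206 via eth1 (matched /15)


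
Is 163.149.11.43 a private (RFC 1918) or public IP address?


RFC 1918 private ranges:
  10.0.0.0/8 (10.0.0.0 - 10.255.255.255)
  172.16.0.0/12 (172.16.0.0 - 172.31.255.255)
  192.168.0.0/16 (192.168.0.0 - 192.168.255.255)
Public (not in any RFC 1918 range)


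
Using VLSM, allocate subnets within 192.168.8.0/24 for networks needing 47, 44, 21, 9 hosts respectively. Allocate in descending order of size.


47 hosts -> /26 (62 usable): 192.168.8.0/26
44 hosts -> /26 (62 usable): 192.168.8.64/26
21 hosts -> /27 (30 usable): 192.168.8.128/27
9 hosts -> /28 (14 usable): 192.168.8.160/28
Allocation: 192.168.8.0/26 (47 hosts, 62 usable); 192.168.8.64/26 (44 hosts, 62 usable); 192.168.8.128/27 (21 hosts, 30 usable); 192.168.8.160/28 (9 hosts, 14 usable)


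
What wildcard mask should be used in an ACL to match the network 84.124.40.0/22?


Subnet mask: 255.255.252.0
Wildcard = 255.255.255.255 - subnet mask
255 - 255 = 0
255 - 255 = 0
255 - 252 = 3
255 - 0 = 255
Wildcard: 0.0.3.255


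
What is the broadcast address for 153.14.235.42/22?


Network: 153.14.232.0/22
Host bits = 10
Set all host bits to 1:
Broadcast: 153.14.235.255


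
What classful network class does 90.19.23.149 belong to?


First octet: 90
Binary: 01011010
0xxxxxxx -> Class A (1-126)
Class A, default mask 255.0.0.0 (/8)


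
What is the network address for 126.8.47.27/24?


IP:   01111110.00001000.00101111.00011011
Mask: 11111111.11111111.11111111.00000000
AND operation:
Net:  01111110.00001000.00101111.00000000
Network: 126.8.47.0/24


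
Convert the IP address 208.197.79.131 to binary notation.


208 = 11010000
197 = 11000101
79 = 01001111
131 = 10000011
Binary: 11010000.11000101.01001111.10000011


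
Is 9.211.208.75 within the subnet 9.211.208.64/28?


Subnet network: 9.211.208.64
Test IP AND mask: 9.211.208.64
Yes, 9.211.208.75 is in 9.211.208.64/28


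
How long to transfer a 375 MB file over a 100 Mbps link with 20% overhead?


Effective throughput = 100 * (1 - 20/100) = 80 Mbps
File size in Mb = 375 * 8 = 3000 Mb
Time = 3000 / 80
Time = 37.5 seconds


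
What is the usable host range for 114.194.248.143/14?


Network: 114.192.0.0
Broadcast: 114.195.255.255
First usable = network + 1
Last usable = broadcast - 1
Range: 114.192.0.1 to 114.195.255.254


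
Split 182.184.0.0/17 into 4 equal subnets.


New prefix = 17 + 2 = 19
Each subnet has 8192 addresses
  182.184.0.0/19
  182.184.32.0/19
  182.184.64.0/19
  182.184.96.0/19
Subnets: 182.184.0.0/19, 182.184.32.0/19, 182.184.64.0/19, 182.184.96.0/19


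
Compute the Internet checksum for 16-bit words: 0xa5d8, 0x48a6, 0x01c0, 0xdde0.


Sum all words (with carry folding):
+ 0xa5d8 = 0xa5d8
+ 0x48a6 = 0xee7e
+ 0x01c0 = 0xf03e
+ 0xdde0 = 0xce1f
One's complement: ~0xce1f
Checksum = 0x31e0


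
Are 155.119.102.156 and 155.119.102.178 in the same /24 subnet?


Mask: 255.255.255.0
155.119.102.156 AND mask = 155.119.102.0
155.119.102.178 AND mask = 155.119.102.0
Yes, same subnet (155.119.102.0)


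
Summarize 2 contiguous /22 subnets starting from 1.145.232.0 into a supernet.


Original prefix: /22
Number of subnets: 2 = 2^1
New prefix = 22 - 1 = 21
Supernet: 1.145.232.0/21


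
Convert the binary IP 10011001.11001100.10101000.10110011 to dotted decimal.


10011001 = 153
11001100 = 204
10101000 = 168
10110011 = 179
IP: 153.204.168.179


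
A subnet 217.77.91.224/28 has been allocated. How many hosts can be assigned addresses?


Host bits = 32 - 28 = 4
Total addresses = 2^4 = 16
Usable = total - 2 (network and broadcast)
Usable hosts: 14


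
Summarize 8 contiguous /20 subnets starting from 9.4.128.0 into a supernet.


Original prefix: /20
Number of subnets: 8 = 2^3
New prefix = 20 - 3 = 17
Supernet: 9.4.128.0/17


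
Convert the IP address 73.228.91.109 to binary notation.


73 = 01001001
228 = 11100100
91 = 01011011
109 = 01101101
Binary: 01001001.11100100.01011011.01101101


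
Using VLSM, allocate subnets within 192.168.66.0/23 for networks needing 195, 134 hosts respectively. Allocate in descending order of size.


195 hosts -> /24 (254 usable): 192.168.66.0/24
134 hosts -> /24 (254 usable): 192.168.67.0/24
Allocation: 192.168.66.0/24 (195 hosts, 254 usable); 192.168.67.0/24 (134 hosts, 254 usable)


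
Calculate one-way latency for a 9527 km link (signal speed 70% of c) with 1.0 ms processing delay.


Speed = 0.7 * 3e5 km/s = 210000 km/s
Propagation delay = 9527 / 210000 = 0.0454 s = 45.3667 ms
Processing delay = 1.0 ms
Total one-way latency = 46.3667 ms


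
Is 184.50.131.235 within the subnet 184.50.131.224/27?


Subnet network: 184.50.131.224
Test IP AND mask: 184.50.131.224
Yes, 184.50.131.235 is in 184.50.131.224/27


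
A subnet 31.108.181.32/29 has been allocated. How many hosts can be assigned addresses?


Host bits = 32 - 29 = 3
Total addresses = 2^3 = 8
Usable = total - 2 (network and broadcast)
Usable hosts: 6


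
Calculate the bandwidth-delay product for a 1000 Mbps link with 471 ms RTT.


BDP = bandwidth * RTT
= 1000 Mbps * 471 ms
= 1000 * 1e6 * 471 / 1000 bits
= 471000000 bits
= 58875000 bytes
= 57495.1172 KB
BDP = 471000000 bits (58875000 bytes)


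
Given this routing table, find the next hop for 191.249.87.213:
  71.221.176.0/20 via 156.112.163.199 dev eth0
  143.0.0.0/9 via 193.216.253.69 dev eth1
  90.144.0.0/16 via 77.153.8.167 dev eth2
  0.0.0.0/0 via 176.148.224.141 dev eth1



Longest prefix match for 191.249.87.213:
  /20 71.221.176.0: no
  /9 143.0.0.0: no
  /16 90.144.0.0: no
  /0 0.0.0.0: MATCH
Selected: next-hop 176.148.224.141 via eth1 (matched /0)


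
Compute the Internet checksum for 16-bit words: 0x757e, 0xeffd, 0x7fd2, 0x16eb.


Sum all words (with carry folding):
+ 0x757e = 0x757e
+ 0xeffd = 0x657c
+ 0x7fd2 = 0xe54e
+ 0x16eb = 0xfc39
One's complement: ~0xfc39
Checksum = 0x03c6


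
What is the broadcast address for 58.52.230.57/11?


Network: 58.32.0.0/11
Host bits = 21
Set all host bits to 1:
Broadcast: 58.63.255.255


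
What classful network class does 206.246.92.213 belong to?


First octet: 206
Binary: 11001110
110xxxxx -> Class C (192-223)
Class C, default mask 255.255.255.0 (/24)


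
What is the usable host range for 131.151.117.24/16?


Network: 131.151.0.0
Broadcast: 131.151.255.255
First usable = network + 1
Last usable = broadcast - 1
Range: 131.151.0.1 to 131.151.255.254


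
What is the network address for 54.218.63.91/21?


IP:   00110110.11011010.00111111.01011011
Mask: 11111111.11111111.11111000.00000000
AND operation:
Net:  00110110.11011010.00111000.00000000
Network: 54.218.56.0/21


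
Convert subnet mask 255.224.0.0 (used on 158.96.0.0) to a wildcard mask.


Subnet mask: 255.224.0.0
Wildcard = 255.255.255.255 - subnet mask
255 - 255 = 0
255 - 224 = 31
255 - 0 = 255
255 - 0 = 255
Wildcard: 0.31.255.255


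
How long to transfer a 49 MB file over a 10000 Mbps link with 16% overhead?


Effective throughput = 10000 * (1 - 16/100) = 8400 Mbps
File size in Mb = 49 * 8 = 392 Mb
Time = 392 / 8400
Time = 0.0467 seconds


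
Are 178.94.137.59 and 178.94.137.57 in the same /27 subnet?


Mask: 255.255.255.224
178.94.137.59 AND mask = 178.94.137.32
178.94.137.57 AND mask = 178.94.137.32
Yes, same subnet (178.94.137.32)


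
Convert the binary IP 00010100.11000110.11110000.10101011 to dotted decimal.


00010100 = 20
11000110 = 198
11110000 = 240
10101011 = 171
IP: 20.198.240.171


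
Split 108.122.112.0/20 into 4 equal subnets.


New prefix = 20 + 2 = 22
Each subnet has 1024 addresses
  108.122.112.0/22
  108.122.116.0/22
  108.122.120.0/22
  108.122.124.0/22
Subnets: 108.122.112.0/22, 108.122.116.0/22, 108.122.120.0/22, 108.122.124.0/22


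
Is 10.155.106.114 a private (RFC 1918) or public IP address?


RFC 1918 private ranges:
  10.0.0.0/8 (10.0.0.0 - 10.255.255.255)
  172.16.0.0/12 (172.16.0.0 - 172.31.255.255)
  192.168.0.0/16 (192.168.0.0 - 192.168.255.255)
Private (in 10.0.0.0/8)


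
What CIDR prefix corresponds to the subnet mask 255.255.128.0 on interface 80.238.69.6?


Binary: 11111111.11111111.10000000.00000000
Count leading 1s
Prefix: /17


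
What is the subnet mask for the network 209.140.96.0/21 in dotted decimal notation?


/21 means 21 network bits, 11 host bits
Binary: 11111111111111111111100000000000
Mask: 255.255.248.0


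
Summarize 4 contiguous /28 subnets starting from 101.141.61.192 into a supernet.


Original prefix: /28
Number of subnets: 4 = 2^2
New prefix = 28 - 2 = 26
Supernet: 101.141.61.192/26


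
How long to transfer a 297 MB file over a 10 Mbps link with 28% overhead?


Effective throughput = 10 * (1 - 28/100) = 7.2 Mbps
File size in Mb = 297 * 8 = 2376 Mb
Time = 2376 / 7.2
Time = 330.0 seconds


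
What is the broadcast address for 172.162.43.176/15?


Network: 172.162.0.0/15
Host bits = 17
Set all host bits to 1:
Broadcast: 172.163.255.255


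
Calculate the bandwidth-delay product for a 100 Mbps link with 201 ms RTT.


BDP = bandwidth * RTT
= 100 Mbps * 201 ms
= 100 * 1e6 * 201 / 1000 bits
= 20100000 bits
= 2512500 bytes
= 2453.6133 KB
BDP = 20100000 bits (2512500 bytes)


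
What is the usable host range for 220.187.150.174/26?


Network: 220.187.150.128
Broadcast: 220.187.150.191
First usable = network + 1
Last usable = broadcast - 1
Range: 220.187.150.129 to 220.187.150.190


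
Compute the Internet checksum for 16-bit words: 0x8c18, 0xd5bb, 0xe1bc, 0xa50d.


Sum all words (with carry folding):
+ 0x8c18 = 0x8c18
+ 0xd5bb = 0x61d4
+ 0xe1bc = 0x4391
+ 0xa50d = 0xe89e
One's complement: ~0xe89e
Checksum = 0x1761


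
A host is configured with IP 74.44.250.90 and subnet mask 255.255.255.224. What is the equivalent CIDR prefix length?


Binary: 11111111.11111111.11111111.11100000
Count leading 1s
Prefix: /27


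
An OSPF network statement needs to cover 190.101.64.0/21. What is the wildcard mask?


Subnet mask: 255.255.248.0
Wildcard = 255.255.255.255 - subnet mask
255 - 255 = 0
255 - 255 = 0
255 - 248 = 7
255 - 0 = 255
Wildcard: 0.0.7.255


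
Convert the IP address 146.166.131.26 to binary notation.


146 = 10010010
166 = 10100110
131 = 10000011
26 = 00011010
Binary: 10010010.10100110.10000011.00011010


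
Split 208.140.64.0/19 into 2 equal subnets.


New prefix = 19 + 1 = 20
Each subnet has 4096 addresses
  208.140.64.0/20
  208.140.80.0/20
Subnets: 208.140.64.0/20, 208.140.80.0/20


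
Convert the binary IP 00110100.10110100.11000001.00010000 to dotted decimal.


00110100 = 52
10110100 = 180
11000001 = 193
00010000 = 16
IP: 52.180.193.16


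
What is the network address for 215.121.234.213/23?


IP:   11010111.01111001.11101010.11010101
Mask: 11111111.11111111.11111110.00000000
AND operation:
Net:  11010111.01111001.11101010.00000000
Network: 215.121.234.0/23


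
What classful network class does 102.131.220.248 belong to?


First octet: 102
Binary: 01100110
0xxxxxxx -> Class A (1-126)
Class A, default mask 255.0.0.0 (/8)


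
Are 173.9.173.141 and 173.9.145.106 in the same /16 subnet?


Mask: 255.255.0.0
173.9.173.141 AND mask = 173.9.0.0
173.9.145.106 AND mask = 173.9.0.0
Yes, same subnet (173.9.0.0)


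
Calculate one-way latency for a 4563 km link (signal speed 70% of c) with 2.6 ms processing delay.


Speed = 0.7 * 3e5 km/s = 210000 km/s
Propagation delay = 4563 / 210000 = 0.0217 s = 21.7286 ms
Processing delay = 2.6 ms
Total one-way latency = 24.3286 ms


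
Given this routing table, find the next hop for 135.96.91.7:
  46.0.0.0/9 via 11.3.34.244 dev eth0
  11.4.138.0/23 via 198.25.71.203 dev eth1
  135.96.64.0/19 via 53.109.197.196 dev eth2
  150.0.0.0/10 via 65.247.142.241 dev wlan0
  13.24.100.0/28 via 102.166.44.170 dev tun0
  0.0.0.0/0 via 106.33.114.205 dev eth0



Longest prefix match for 135.96.91.7:
  /9 46.0.0.0: no
  /23 11.4.138.0: no
  /19 135.96.64.0: MATCH
  /10 150.0.0.0: no
  /28 13.24.100.0: no
  /0 0.0.0.0: MATCH
Selected: next-hop 53.109.197.196 via eth2 (matched /19)


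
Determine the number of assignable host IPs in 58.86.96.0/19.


Host bits = 32 - 19 = 13
Total addresses = 2^13 = 8192
Usable = total - 2 (network and broadcast)
Usable hosts: 8190


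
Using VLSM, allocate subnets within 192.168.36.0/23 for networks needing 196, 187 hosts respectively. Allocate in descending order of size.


196 hosts -> /24 (254 usable): 192.168.36.0/24
187 hosts -> /24 (254 usable): 192.168.37.0/24
Allocation: 192.168.36.0/24 (196 hosts, 254 usable); 192.168.37.0/24 (187 hosts, 254 usable)


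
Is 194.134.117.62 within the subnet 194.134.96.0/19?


Subnet network: 194.134.96.0
Test IP AND mask: 194.134.96.0
Yes, 194.134.117.62 is in 194.134.96.0/19


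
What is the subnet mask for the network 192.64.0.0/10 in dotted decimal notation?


/10 means 10 network bits, 22 host bits
Binary: 11111111110000000000000000000000
Mask: 255.192.0.0


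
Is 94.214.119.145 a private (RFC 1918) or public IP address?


RFC 1918 private ranges:
  10.0.0.0/8 (10.0.0.0 - 10.255.255.255)
  172.16.0.0/12 (172.16.0.0 - 172.31.255.255)
  192.168.0.0/16 (192.168.0.0 - 192.168.255.255)
Public (not in any RFC 1918 range)


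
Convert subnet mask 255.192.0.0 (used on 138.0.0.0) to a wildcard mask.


Subnet mask: 255.192.0.0
Wildcard = 255.255.255.255 - subnet mask
255 - 255 = 0
255 - 192 = 63
255 - 0 = 255
255 - 0 = 255
Wildcard: 0.63.255.255


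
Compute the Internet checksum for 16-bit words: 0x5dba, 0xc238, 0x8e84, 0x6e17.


Sum all words (with carry folding):
+ 0x5dba = 0x5dba
+ 0xc238 = 0x1ff3
+ 0x8e84 = 0xae77
+ 0x6e17 = 0x1c8f
One's complement: ~0x1c8f
Checksum = 0xe370


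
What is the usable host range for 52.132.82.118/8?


Network: 52.0.0.0
Broadcast: 52.255.255.255
First usable = network + 1
Last usable = broadcast - 1
Range: 52.0.0.1 to 52.255.255.254


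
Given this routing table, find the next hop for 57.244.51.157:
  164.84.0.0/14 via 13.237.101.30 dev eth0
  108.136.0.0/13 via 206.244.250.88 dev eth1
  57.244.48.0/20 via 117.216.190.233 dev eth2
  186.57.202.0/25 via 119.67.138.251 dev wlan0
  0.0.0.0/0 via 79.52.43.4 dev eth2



Longest prefix match for 57.244.51.157:
  /14 164.84.0.0: no
  /13 108.136.0.0: no
  /20 57.244.48.0: MATCH
  /25 186.57.202.0: no
  /0 0.0.0.0: MATCH
Selected: next-hop 117.216.190.233 via eth2 (matched /20)


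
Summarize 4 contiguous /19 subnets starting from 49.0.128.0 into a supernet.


Original prefix: /19
Number of subnets: 4 = 2^2
New prefix = 19 - 2 = 17
Supernet: 49.0.128.0/17


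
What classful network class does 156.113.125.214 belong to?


First octet: 156
Binary: 10011100
10xxxxxx -> Class B (128-191)
Class B, default mask 255.255.0.0 (/16)


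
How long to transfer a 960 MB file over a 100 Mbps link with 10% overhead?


Effective throughput = 100 * (1 - 10/100) = 90 Mbps
File size in Mb = 960 * 8 = 7680 Mb
Time = 7680 / 90
Time = 85.3333 seconds


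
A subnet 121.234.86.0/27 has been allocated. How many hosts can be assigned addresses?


Host bits = 32 - 27 = 5
Total addresses = 2^5 = 32
Usable = total - 2 (network and broadcast)
Usable hosts: 30


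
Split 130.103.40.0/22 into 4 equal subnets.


New prefix = 22 + 2 = 24
Each subnet has 256 addresses
  130.103.40.0/24
  130.103.41.0/24
  130.103.42.0/24
  130.103.43.0/24
Subnets: 130.103.40.0/24, 130.103.41.0/24, 130.103.42.0/24, 130.103.43.0/24


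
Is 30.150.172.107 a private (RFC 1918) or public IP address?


RFC 1918 private ranges:
  10.0.0.0/8 (10.0.0.0 - 10.255.255.255)
  172.16.0.0/12 (172.16.0.0 - 172.31.255.255)
  192.168.0.0/16 (192.168.0.0 - 192.168.255.255)
Public (not in any RFC 1918 range)


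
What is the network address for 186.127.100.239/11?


IP:   10111010.01111111.01100100.11101111
Mask: 11111111.11100000.00000000.00000000
AND operation:
Net:  10111010.01100000.00000000.00000000
Network: 186.96.0.0/11


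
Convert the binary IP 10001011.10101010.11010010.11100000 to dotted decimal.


10001011 = 139
10101010 = 170
11010010 = 210
11100000 = 224
IP: 139.170.210.224


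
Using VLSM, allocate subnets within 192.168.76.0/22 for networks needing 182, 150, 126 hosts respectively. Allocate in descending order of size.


182 hosts -> /24 (254 usable): 192.168.76.0/24
150 hosts -> /24 (254 usable): 192.168.77.0/24
126 hosts -> /25 (126 usable): 192.168.78.0/25
Allocation: 192.168.76.0/24 (182 hosts, 254 usable); 192.168.77.0/24 (150 hosts, 254 usable); 192.168.78.0/25 (126 hosts, 126 usable)


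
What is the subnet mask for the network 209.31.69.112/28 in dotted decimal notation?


/28 means 28 network bits, 4 host bits
Binary: 11111111111111111111111111110000
Mask: 255.255.255.240


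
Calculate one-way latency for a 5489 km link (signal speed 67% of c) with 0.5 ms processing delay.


Speed = 0.67 * 3e5 km/s = 201000 km/s
Propagation delay = 5489 / 201000 = 0.0273 s = 27.3085 ms
Processing delay = 0.5 ms
Total one-way latency = 27.8085 ms


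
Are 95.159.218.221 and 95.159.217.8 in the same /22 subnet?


Mask: 255.255.252.0
95.159.218.221 AND mask = 95.159.216.0
95.159.217.8 AND mask = 95.159.216.0
Yes, same subnet (95.159.216.0)


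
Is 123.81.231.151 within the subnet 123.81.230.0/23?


Subnet network: 123.81.230.0
Test IP AND mask: 123.81.230.0
Yes, 123.81.231.151 is in 123.81.230.0/23


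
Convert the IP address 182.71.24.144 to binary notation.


182 = 10110110
71 = 01000111
24 = 00011000
144 = 10010000
Binary: 10110110.01000111.00011000.10010000


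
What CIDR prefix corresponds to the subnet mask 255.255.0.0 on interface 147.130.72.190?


Binary: 11111111.11111111.00000000.00000000
Count leading 1s
Prefix: /16


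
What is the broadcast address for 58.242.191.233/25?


Network: 58.242.191.128/25
Host bits = 7
Set all host bits to 1:
Broadcast: 58.242.191.255


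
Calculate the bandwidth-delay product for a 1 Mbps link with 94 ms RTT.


BDP = bandwidth * RTT
= 1 Mbps * 94 ms
= 1 * 1e6 * 94 / 1000 bits
= 94000 bits
= 11750 bytes
= 11.4746 KB
BDP = 94000 bits (11750 bytes)


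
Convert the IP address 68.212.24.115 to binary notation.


68 = 01000100
212 = 11010100
24 = 00011000
115 = 01110011
Binary: 01000100.11010100.00011000.01110011


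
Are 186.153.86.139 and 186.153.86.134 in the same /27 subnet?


Mask: 255.255.255.224
186.153.86.139 AND mask = 186.153.86.128
186.153.86.134 AND mask = 186.153.86.128
Yes, same subnet (186.153.86.128)


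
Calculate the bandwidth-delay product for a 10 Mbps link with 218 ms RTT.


BDP = bandwidth * RTT
= 10 Mbps * 218 ms
= 10 * 1e6 * 218 / 1000 bits
= 2180000 bits
= 272500 bytes
= 266.1133 KB
BDP = 2180000 bits (272500 bytes)


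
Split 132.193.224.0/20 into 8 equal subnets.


New prefix = 20 + 3 = 23
Each subnet has 512 addresses
  132.193.224.0/23
  132.193.226.0/23
  132.193.228.0/23
  132.193.230.0/23
  132.193.232.0/23
  132.193.234.0/23
  132.193.236.0/23
  132.193.238.0/23
Subnets: 132.193.224.0/23, 132.193.226.0/23, 132.193.228.0/23, 132.193.230.0/23, 132.193.232.0/23, 132.193.234.0/23, 132.193.236.0/23, 132.193.238.0/23


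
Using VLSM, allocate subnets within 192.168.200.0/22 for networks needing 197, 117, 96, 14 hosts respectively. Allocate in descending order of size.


197 hosts -> /24 (254 usable): 192.168.200.0/24
117 hosts -> /25 (126 usable): 192.168.201.0/25
96 hosts -> /25 (126 usable): 192.168.201.128/25
14 hosts -> /28 (14 usable): 192.168.202.0/28
Allocation: 192.168.200.0/24 (197 hosts, 254 usable); 192.168.201.0/25 (117 hosts, 126 usable); 192.168.201.128/25 (96 hosts, 126 usable); 192.168.202.0/28 (14 hosts, 14 usable)
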